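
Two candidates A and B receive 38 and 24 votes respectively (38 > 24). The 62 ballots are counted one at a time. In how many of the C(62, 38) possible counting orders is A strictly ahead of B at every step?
Strict-lead orderings = 21898107332699325

Total orderings of the 62 votes with 38 for A: C(62, 38) = 96977332473382725. By the Bertrand ballot formula (Cycle Lemma / reflection principle), the number of orderings in which A is strictly ahead of B throughout is (p − q)/(p + q) · C(p + q, p) = (38 − 24)/(38 + 24) · 96977332473382725 = 21898107332699325.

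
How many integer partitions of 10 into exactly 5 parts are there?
p(10, 5 parts) = 7

Partitions of n into exactly k parts ↔ partitions of n − k into at most k parts (subtract 1 from each part). For n = 10, k = 5, the partitions are: 6+1+1+1+1, 5+2+1+1+1, 4+3+1+1+1, 4+2+2+1+1, 3+3+2+1+1, 3+2+2+2+1, 2+2+2+2+2. Count = 7.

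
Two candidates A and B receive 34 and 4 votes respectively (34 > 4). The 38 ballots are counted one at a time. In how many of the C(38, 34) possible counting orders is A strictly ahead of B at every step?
Strict-lead orderings = 58275

Total orderings of the 38 votes with 34 for A: C(38, 34) = 73815. By the Bertrand ballot formula (Cycle Lemma / reflection principle), the number of orderings in which A is strictly ahead of B throughout is (p − q)/(p + q) · C(p + q, p) = (34 − 4)/(34 + 4) · 73815 = 58275.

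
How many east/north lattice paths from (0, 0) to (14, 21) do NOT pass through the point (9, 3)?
Number of paths = 2312556620

Total paths from (0, 0) to (14, 21): C(35, 14) = 2319959400. Paths through (9, 3): (paths (0, 0) → (9, 3)) × (paths (9, 3) → (14, 21)) = C(12, 9) · C(23, 5) = 220 · 33649 = 7402780. Avoidance count = 2319959400 − 7402780 = 2312556620.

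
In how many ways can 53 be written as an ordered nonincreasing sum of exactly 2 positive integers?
p(53, 2 parts) = 26

Partitions of n into exactly k parts are in bijection with partitions of n − k into at most k parts (subtract 1 from each part). So p(53, exactly 2) = p(51, parts ≤ 2). Computing via the recurrence p(m, j) = p(m, j−1) + p(m−j, j) gives 26.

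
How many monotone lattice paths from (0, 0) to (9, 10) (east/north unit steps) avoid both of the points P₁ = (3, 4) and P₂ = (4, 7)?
Number of paths = 49398

Inclusion–exclusion. Total paths: C(19, 9) = 92378. Through P₁: C(7, 3)·C(12, 6) = 32340. Through P₂: C(11, 4)·C(8, 5) = 18480. Since P₁ is strictly southwest of P₂, a monotone path through both must visit P₁ then P₂; paths through both = C(7, 3)·C(4, 1)·C(8, 5) = 7840. Avoid both = 92378 − 32340 − 18480 + 7840 = 49398.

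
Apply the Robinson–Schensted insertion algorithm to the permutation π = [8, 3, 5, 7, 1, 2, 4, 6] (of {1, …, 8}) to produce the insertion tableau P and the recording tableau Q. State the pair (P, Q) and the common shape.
P = [1, 2, 4, 6] / [3, 5, 7] / [8];  Q = [1, 3, 4, 8] / [2, 6, 7] / [5];  common shape = (4, 3, 1)

Row-insert the values π_1, π_2, … into P one at a time, bumping the leftmost entry strictly greater than the inserted value down to the next row. The recording tableau Q records, in position (i, j), the step at which that cell was added to P.
  Insert 8 (step 1): P = [8];  Q = [1]
  Insert 3 (step 2): P = [3] / [8];  Q = [1] / [2]
  Insert 5 (step 3): P = [3, 5] / [8];  Q = [1, 3] / [2]
  Insert 7 (step 4): P = [3, 5, 7] / [8];  Q = [1, 3, 4] / [2]
  Insert 1 (step 5): P = [1, 5, 7] / [3] / [8];  Q = [1, 3, 4] / [2] / [5]
  Insert 2 (step 6): P = [1, 2, 7] / [3, 5] / [8];  Q = [1, 3, 4] / [2, 6] / [5]
  Insert 4 (step 7): P = [1, 2, 4] / [3, 5, 7] / [8];  Q = [1, 3, 4] / [2, 6, 7] / [5]
  Insert 6 (step 8): P = [1, 2, 4, 6] / [3, 5, 7] / [8];  Q = [1, 3, 4, 8] / [2, 6, 7] / [5]
Final shape: (4, 3, 1).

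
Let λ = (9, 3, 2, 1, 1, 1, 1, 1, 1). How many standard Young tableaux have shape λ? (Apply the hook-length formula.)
# SYT of shape (9, 3, 2, 1, 1, 1, 1, 1, 1) = 14378364

Hook-length formula: f^λ = n! / Π hook(c), product over all cells c of the Young diagram. For λ = (9, 3, 2, 1, 1, 1, 1, 1, 1), n = 20 boxes. Hook lengths by row (left-to-right, top-to-bottom): [17, 10, 8, 6, 5, 4, 3, 2, 1]; [10, 3, 1]; [8, 1]; [6]; [5]; [4]; [3]; [2]; [1]. Product of hooks = 169205760000. So f^λ = 20! / 169205760000 = 2432902008176640000 / 169205760000 = 14378364.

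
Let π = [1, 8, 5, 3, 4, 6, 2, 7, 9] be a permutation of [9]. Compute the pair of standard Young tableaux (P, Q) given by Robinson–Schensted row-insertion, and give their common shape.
P = [1, 2, 4, 6, 7, 9] / [3] / [5] / [8];  Q = [1, 2, 5, 6, 8, 9] / [3] / [4] / [7];  common shape = (6, 1, 1, 1)

Row-insert the values π_1, π_2, … into P one at a time, bumping the leftmost entry strictly greater than the inserted value down to the next row. The recording tableau Q records, in position (i, j), the step at which that cell was added to P.
  Insert 1 (step 1): P = [1];  Q = [1]
  Insert 8 (step 2): P = [1, 8];  Q = [1, 2]
  Insert 5 (step 3): P = [1, 5] / [8];  Q = [1, 2] / [3]
  Insert 3 (step 4): P = [1, 3] / [5] / [8];  Q = [1, 2] / [3] / [4]
  Insert 4 (step 5): P = [1, 3, 4] / [5] / [8];  Q = [1, 2, 5] / [3] / [4]
  Insert 6 (step 6): P = [1, 3, 4, 6] / [5] / [8];  Q = [1, 2, 5, 6] / [3] / [4]
  Insert 2 (step 7): P = [1, 2, 4, 6] / [3] / [5] / [8];  Q = [1, 2, 5, 6] / [3] / [4] / [7]
  Insert 7 (step 8): P = [1, 2, 4, 6, 7] / [3] / [5] / [8];  Q = [1, 2, 5, 6, 8] / [3] / [4] / [7]
  Insert 9 (step 9): P = [1, 2, 4, 6, 7, 9] / [3] / [5] / [8];  Q = [1, 2, 5, 6, 8, 9] / [3] / [4] / [7]
Final shape: (6, 1, 1, 1).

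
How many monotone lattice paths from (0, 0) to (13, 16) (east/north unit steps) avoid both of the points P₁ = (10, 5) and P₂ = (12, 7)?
Number of paths = 66447123

Inclusion–exclusion. Total paths: C(29, 13) = 67863915. Through P₁: C(15, 10)·C(14, 3) = 1093092. Through P₂: C(19, 12)·C(10, 1) = 503880. Since P₁ is strictly southwest of P₂, a monotone path through both must visit P₁ then P₂; paths through both = C(15, 10)·C(4, 2)·C(10, 1) = 180180. Avoid both = 67863915 − 1093092 − 503880 + 180180 = 66447123.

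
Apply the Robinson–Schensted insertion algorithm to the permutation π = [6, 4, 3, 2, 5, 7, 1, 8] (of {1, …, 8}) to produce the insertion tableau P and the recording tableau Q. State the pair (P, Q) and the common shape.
P = [1, 5, 7, 8] / [2] / [3] / [4] / [6];  Q = [1, 5, 6, 8] / [2] / [3] / [4] / [7];  common shape = (4, 1, 1, 1, 1)

Row-insert the values π_1, π_2, … into P one at a time, bumping the leftmost entry strictly greater than the inserted value down to the next row. The recording tableau Q records, in position (i, j), the step at which that cell was added to P.
  Insert 6 (step 1): P = [6];  Q = [1]
  Insert 4 (step 2): P = [4] / [6];  Q = [1] / [2]
  Insert 3 (step 3): P = [3] / [4] / [6];  Q = [1] / [2] / [3]
  Insert 2 (step 4): P = [2] / [3] / [4] / [6];  Q = [1] / [2] / [3] / [4]
  Insert 5 (step 5): P = [2, 5] / [3] / [4] / [6];  Q = [1, 5] / [2] / [3] / [4]
  Insert 7 (step 6): P = [2, 5, 7] / [3] / [4] / [6];  Q = [1, 5, 6] / [2] / [3] / [4]
  Insert 1 (step 7): P = [1, 5, 7] / [2] / [3] / [4] / [6];  Q = [1, 5, 6] / [2] / [3] / [4] / [7]
  Insert 8 (step 8): P = [1, 5, 7, 8] / [2] / [3] / [4] / [6];  Q = [1, 5, 6, 8] / [2] / [3] / [4] / [7]
Final shape: (4, 1, 1, 1, 1).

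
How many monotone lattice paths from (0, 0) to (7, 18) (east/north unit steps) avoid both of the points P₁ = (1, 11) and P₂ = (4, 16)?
Number of paths = 418378

Inclusion–exclusion. Total paths: C(25, 7) = 480700. Through P₁: C(12, 1)·C(13, 6) = 20592. Through P₂: C(20, 4)·C(5, 3) = 48450. Since P₁ is strictly southwest of P₂, a monotone path through both must visit P₁ then P₂; paths through both = C(12, 1)·C(8, 3)·C(5, 3) = 6720. Avoid both = 480700 − 20592 − 48450 + 6720 = 418378.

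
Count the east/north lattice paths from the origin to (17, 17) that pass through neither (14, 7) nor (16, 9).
Number of paths = 2288242485

Inclusion–exclusion. Total paths: C(34, 17) = 2333606220. Through P₁: C(21, 14)·C(13, 3) = 33256080. Through P₂: C(25, 16)·C(9, 1) = 18386775. Since P₁ is strictly southwest of P₂, a monotone path through both must visit P₁ then P₂; paths through both = C(21, 14)·C(4, 2)·C(9, 1) = 6279120. Avoid both = 2333606220 − 33256080 − 18386775 + 6279120 = 2288242485.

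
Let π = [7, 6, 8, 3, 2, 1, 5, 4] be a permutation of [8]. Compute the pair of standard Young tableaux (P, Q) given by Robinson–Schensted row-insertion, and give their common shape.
P = [1, 4] / [2, 5] / [3, 8] / [6] / [7];  Q = [1, 3] / [2, 7] / [4, 8] / [5] / [6];  common shape = (2, 2, 2, 1, 1)

Row-insert the values π_1, π_2, … into P one at a time, bumping the leftmost entry strictly greater than the inserted value down to the next row. The recording tableau Q records, in position (i, j), the step at which that cell was added to P.
  Insert 7 (step 1): P = [7];  Q = [1]
  Insert 6 (step 2): P = [6] / [7];  Q = [1] / [2]
  Insert 8 (step 3): P = [6, 8] / [7];  Q = [1, 3] / [2]
  Insert 3 (step 4): P = [3, 8] / [6] / [7];  Q = [1, 3] / [2] / [4]
  Insert 2 (step 5): P = [2, 8] / [3] / [6] / [7];  Q = [1, 3] / [2] / [4] / [5]
  Insert 1 (step 6): P = [1, 8] / [2] / [3] / [6] / [7];  Q = [1, 3] / [2] / [4] / [5] / [6]
  Insert 5 (step 7): P = [1, 5] / [2, 8] / [3] / [6] / [7];  Q = [1, 3] / [2, 7] / [4] / [5] / [6]
  Insert 4 (step 8): P = [1, 4] / [2, 5] / [3, 8] / [6] / [7];  Q = [1, 3] / [2, 7] / [4, 8] / [5] / [6]
Final shape: (2, 2, 2, 1, 1).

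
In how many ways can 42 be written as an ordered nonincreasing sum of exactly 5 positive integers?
p(42, 5 parts) = 1342

Partitions of n into exactly k parts are in bijection with partitions of n − k into at most k parts (subtract 1 from each part). So p(42, exactly 5) = p(37, parts ≤ 5). Computing via the recurrence p(m, j) = p(m, j−1) + p(m−j, j) gives 1342.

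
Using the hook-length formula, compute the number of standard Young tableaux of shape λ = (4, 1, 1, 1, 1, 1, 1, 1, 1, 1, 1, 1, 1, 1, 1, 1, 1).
# SYT of shape (4, 1, 1, 1, 1, 1, 1, 1, 1, 1, 1, 1, 1, 1, 1, 1, 1) = 969

Hook-length formula: f^λ = n! / Π hook(c), product over all cells c of the Young diagram. For λ = (4, 1, 1, 1, 1, 1, 1, 1, 1, 1, 1, 1, 1, 1, 1, 1, 1), n = 20 boxes. Hook lengths by row (left-to-right, top-to-bottom): [20, 3, 2, 1]; [16]; [15]; [14]; [13]; [12]; [11]; [10]; [9]; [8]; [7]; [6]; [5]; [4]; [3]; [2]; [1]. Product of hooks = 2510734786560000. So f^λ = 20! / 2510734786560000 = 2432902008176640000 / 2510734786560000 = 969.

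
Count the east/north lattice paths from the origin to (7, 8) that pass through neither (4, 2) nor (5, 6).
Number of paths = 2853

Inclusion–exclusion. Total paths: C(15, 7) = 6435. Through P₁: C(6, 4)·C(9, 3) = 1260. Through P₂: C(11, 5)·C(4, 2) = 2772. Since P₁ is strictly southwest of P₂, a monotone path through both must visit P₁ then P₂; paths through both = C(6, 4)·C(5, 1)·C(4, 2) = 450. Avoid both = 6435 − 1260 − 2772 + 450 = 2853.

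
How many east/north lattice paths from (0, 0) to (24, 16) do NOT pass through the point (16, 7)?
Number of paths = 56892334980

Total paths from (0, 0) to (24, 16): C(40, 24) = 62852101650. Paths through (16, 7): (paths (0, 0) → (16, 7)) × (paths (16, 7) → (24, 16)) = C(23, 16) · C(17, 8) = 245157 · 24310 = 5959766670. Avoidance count = 62852101650 − 5959766670 = 56892334980.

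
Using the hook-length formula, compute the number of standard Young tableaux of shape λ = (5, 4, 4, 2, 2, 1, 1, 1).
# SYT of shape (5, 4, 4, 2, 2, 1, 1, 1) = 108636528

Hook-length formula: f^λ = n! / Π hook(c), product over all cells c of the Young diagram. For λ = (5, 4, 4, 2, 2, 1, 1, 1), n = 20 boxes. Hook lengths by row (left-to-right, top-to-bottom): [12, 8, 5, 4, 1]; [10, 6, 3, 2]; [9, 5, 2, 1]; [6, 2]; [5, 1]; [3]; [2]; [1]. Product of hooks = 22394880000. So f^λ = 20! / 22394880000 = 2432902008176640000 / 22394880000 = 108636528.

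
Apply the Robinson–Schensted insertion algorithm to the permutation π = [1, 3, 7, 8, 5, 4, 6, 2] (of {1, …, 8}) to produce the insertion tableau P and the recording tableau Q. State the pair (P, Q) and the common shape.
P = [1, 2, 4, 6] / [3, 8] / [5] / [7];  Q = [1, 2, 3, 4] / [5, 7] / [6] / [8];  common shape = (4, 2, 1, 1)

Row-insert the values π_1, π_2, … into P one at a time, bumping the leftmost entry strictly greater than the inserted value down to the next row. The recording tableau Q records, in position (i, j), the step at which that cell was added to P.
  Insert 1 (step 1): P = [1];  Q = [1]
  Insert 3 (step 2): P = [1, 3];  Q = [1, 2]
  Insert 7 (step 3): P = [1, 3, 7];  Q = [1, 2, 3]
  Insert 8 (step 4): P = [1, 3, 7, 8];  Q = [1, 2, 3, 4]
  Insert 5 (step 5): P = [1, 3, 5, 8] / [7];  Q = [1, 2, 3, 4] / [5]
  Insert 4 (step 6): P = [1, 3, 4, 8] / [5] / [7];  Q = [1, 2, 3, 4] / [5] / [6]
  Insert 6 (step 7): P = [1, 3, 4, 6] / [5, 8] / [7];  Q = [1, 2, 3, 4] / [5, 7] / [6]
  Insert 2 (step 8): P = [1, 2, 4, 6] / [3, 8] / [5] / [7];  Q = [1, 2, 3, 4] / [5, 7] / [6] / [8]
Final shape: (4, 2, 1, 1).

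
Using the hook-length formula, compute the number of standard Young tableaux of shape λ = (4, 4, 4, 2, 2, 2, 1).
# SYT of shape (4, 4, 4, 2, 2, 2, 1) = 9699690

Hook-length formula: f^λ = n! / Π hook(c), product over all cells c of the Young diagram. For λ = (4, 4, 4, 2, 2, 2, 1), n = 19 boxes. Hook lengths by row (left-to-right, top-to-bottom): [10, 8, 4, 3]; [9, 7, 3, 2]; [8, 6, 2, 1]; [5, 3]; [4, 2]; [3, 1]; [1]. Product of hooks = 12541132800. So f^λ = 19! / 12541132800 = 121645100408832000 / 12541132800 = 9699690.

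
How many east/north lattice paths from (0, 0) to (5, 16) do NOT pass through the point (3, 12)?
Number of paths = 13524

Total paths from (0, 0) to (5, 16): C(21, 5) = 20349. Paths through (3, 12): (paths (0, 0) → (3, 12)) × (paths (3, 12) → (5, 16)) = C(15, 3) · C(6, 2) = 455 · 15 = 6825. Avoidance count = 20349 − 6825 = 13524.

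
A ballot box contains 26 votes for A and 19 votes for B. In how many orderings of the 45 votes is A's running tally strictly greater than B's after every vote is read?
Strict-lead orderings = 379300783092

Total orderings of the 45 votes with 26 for A: C(45, 26) = 2438362177020. By the Bertrand ballot formula (Cycle Lemma / reflection principle), the number of orderings in which A is strictly ahead of B throughout is (p − q)/(p + q) · C(p + q, p) = (26 − 19)/(26 + 19) · 2438362177020 = 379300783092.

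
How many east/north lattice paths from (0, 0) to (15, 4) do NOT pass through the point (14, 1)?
Number of paths = 3816

Total paths from (0, 0) to (15, 4): C(19, 15) = 3876. Paths through (14, 1): (paths (0, 0) → (14, 1)) × (paths (14, 1) → (15, 4)) = C(15, 14) · C(4, 1) = 15 · 4 = 60. Avoidance count = 3876 − 60 = 3816.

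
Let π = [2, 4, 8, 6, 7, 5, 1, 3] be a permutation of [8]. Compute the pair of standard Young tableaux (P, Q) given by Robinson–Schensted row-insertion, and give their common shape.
P = [1, 3, 5, 7] / [2, 4] / [6] / [8];  Q = [1, 2, 3, 5] / [4, 8] / [6] / [7];  common shape = (4, 2, 1, 1)

Row-insert the values π_1, π_2, … into P one at a time, bumping the leftmost entry strictly greater than the inserted value down to the next row. The recording tableau Q records, in position (i, j), the step at which that cell was added to P.
  Insert 2 (step 1): P = [2];  Q = [1]
  Insert 4 (step 2): P = [2, 4];  Q = [1, 2]
  Insert 8 (step 3): P = [2, 4, 8];  Q = [1, 2, 3]
  Insert 6 (step 4): P = [2, 4, 6] / [8];  Q = [1, 2, 3] / [4]
  Insert 7 (step 5): P = [2, 4, 6, 7] / [8];  Q = [1, 2, 3, 5] / [4]
  Insert 5 (step 6): P = [2, 4, 5, 7] / [6] / [8];  Q = [1, 2, 3, 5] / [4] / [6]
  Insert 1 (step 7): P = [1, 4, 5, 7] / [2] / [6] / [8];  Q = [1, 2, 3, 5] / [4] / [6] / [7]
  Insert 3 (step 8): P = [1, 3, 5, 7] / [2, 4] / [6] / [8];  Q = [1, 2, 3, 5] / [4, 8] / [6] / [7]
Final shape: (4, 2, 1, 1).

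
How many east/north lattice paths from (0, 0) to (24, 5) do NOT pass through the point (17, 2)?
Number of paths = 98235

Total paths from (0, 0) to (24, 5): C(29, 24) = 118755. Paths through (17, 2): (paths (0, 0) → (17, 2)) × (paths (17, 2) → (24, 5)) = C(19, 17) · C(10, 7) = 171 · 120 = 20520. Avoidance count = 118755 − 20520 = 98235.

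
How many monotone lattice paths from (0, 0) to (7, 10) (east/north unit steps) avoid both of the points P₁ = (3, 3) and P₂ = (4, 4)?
Number of paths = 10328

Inclusion–exclusion. Total paths: C(17, 7) = 19448. Through P₁: C(6, 3)·C(11, 4) = 6600. Through P₂: C(8, 4)·C(9, 3) = 5880. Since P₁ is strictly southwest of P₂, a monotone path through both must visit P₁ then P₂; paths through both = C(6, 3)·C(2, 1)·C(9, 3) = 3360. Avoid both = 19448 − 6600 − 5880 + 3360 = 10328.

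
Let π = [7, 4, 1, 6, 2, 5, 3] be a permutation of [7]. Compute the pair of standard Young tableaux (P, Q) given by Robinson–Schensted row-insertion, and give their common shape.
P = [1, 2, 3] / [4, 5] / [6] / [7];  Q = [1, 4, 6] / [2, 5] / [3] / [7];  common shape = (3, 2, 1, 1)

Row-insert the values π_1, π_2, … into P one at a time, bumping the leftmost entry strictly greater than the inserted value down to the next row. The recording tableau Q records, in position (i, j), the step at which that cell was added to P.
  Insert 7 (step 1): P = [7];  Q = [1]
  Insert 4 (step 2): P = [4] / [7];  Q = [1] / [2]
  Insert 1 (step 3): P = [1] / [4] / [7];  Q = [1] / [2] / [3]
  Insert 6 (step 4): P = [1, 6] / [4] / [7];  Q = [1, 4] / [2] / [3]
  Insert 2 (step 5): P = [1, 2] / [4, 6] / [7];  Q = [1, 4] / [2, 5] / [3]
  Insert 5 (step 6): P = [1, 2, 5] / [4, 6] / [7];  Q = [1, 4, 6] / [2, 5] / [3]
  Insert 3 (step 7): P = [1, 2, 3] / [4, 5] / [6] / [7];  Q = [1, 4, 6] / [2, 5] / [3] / [7]
Final shape: (3, 2, 1, 1).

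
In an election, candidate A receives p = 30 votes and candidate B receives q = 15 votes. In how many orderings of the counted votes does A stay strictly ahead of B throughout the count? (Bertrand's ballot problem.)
Strict-lead orderings = 114955808528

Total orderings of the 45 votes with 30 for A: C(45, 30) = 344867425584. By the Bertrand ballot formula (Cycle Lemma / reflection principle), the number of orderings in which A is strictly ahead of B throughout is (p − q)/(p + q) · C(p + q, p) = (30 − 15)/(30 + 15) · 344867425584 = 114955808528.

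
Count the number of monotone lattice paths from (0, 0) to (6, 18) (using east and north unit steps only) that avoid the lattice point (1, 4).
Number of paths = 76456

Total paths from (0, 0) to (6, 18): C(24, 6) = 134596. Paths through (1, 4): (paths (0, 0) → (1, 4)) × (paths (1, 4) → (6, 18)) = C(5, 1) · C(19, 5) = 5 · 11628 = 58140. Avoidance count = 134596 − 58140 = 76456.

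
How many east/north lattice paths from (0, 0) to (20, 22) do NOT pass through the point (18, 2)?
Number of paths = 513791563530

Total paths from (0, 0) to (20, 22): C(42, 20) = 513791607420. Paths through (18, 2): (paths (0, 0) → (18, 2)) × (paths (18, 2) → (20, 22)) = C(20, 18) · C(22, 2) = 190 · 231 = 43890. Avoidance count = 513791607420 − 43890 = 513791563530.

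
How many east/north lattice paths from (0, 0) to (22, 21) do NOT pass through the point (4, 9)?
Number of paths = 990206825985

Total paths from (0, 0) to (22, 21): C(43, 22) = 1052049481860. Paths through (4, 9): (paths (0, 0) → (4, 9)) × (paths (4, 9) → (22, 21)) = C(13, 4) · C(30, 18) = 715 · 86493225 = 61842655875. Avoidance count = 1052049481860 − 61842655875 = 990206825985.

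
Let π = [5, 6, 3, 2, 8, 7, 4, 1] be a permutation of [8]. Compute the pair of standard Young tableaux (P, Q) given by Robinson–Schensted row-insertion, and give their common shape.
P = [1, 4, 7] / [2, 6] / [3, 8] / [5];  Q = [1, 2, 5] / [3, 6] / [4, 7] / [8];  common shape = (3, 2, 2, 1)

Row-insert the values π_1, π_2, … into P one at a time, bumping the leftmost entry strictly greater than the inserted value down to the next row. The recording tableau Q records, in position (i, j), the step at which that cell was added to P.
  Insert 5 (step 1): P = [5];  Q = [1]
  Insert 6 (step 2): P = [5, 6];  Q = [1, 2]
  Insert 3 (step 3): P = [3, 6] / [5];  Q = [1, 2] / [3]
  Insert 2 (step 4): P = [2, 6] / [3] / [5];  Q = [1, 2] / [3] / [4]
  Insert 8 (step 5): P = [2, 6, 8] / [3] / [5];  Q = [1, 2, 5] / [3] / [4]
  Insert 7 (step 6): P = [2, 6, 7] / [3, 8] / [5];  Q = [1, 2, 5] / [3, 6] / [4]
  Insert 4 (step 7): P = [2, 4, 7] / [3, 6] / [5, 8];  Q = [1, 2, 5] / [3, 6] / [4, 7]
  Insert 1 (step 8): P = [1, 4, 7] / [2, 6] / [3, 8] / [5];  Q = [1, 2, 5] / [3, 6] / [4, 7] / [8]
Final shape: (3, 2, 2, 1).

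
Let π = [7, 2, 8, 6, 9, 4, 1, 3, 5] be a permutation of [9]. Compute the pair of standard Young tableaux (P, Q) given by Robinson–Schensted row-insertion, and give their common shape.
P = [1, 3, 5] / [2, 4, 9] / [6, 8] / [7];  Q = [1, 3, 5] / [2, 4, 9] / [6, 8] / [7];  common shape = (3, 3, 2, 1)

Row-insert the values π_1, π_2, … into P one at a time, bumping the leftmost entry strictly greater than the inserted value down to the next row. The recording tableau Q records, in position (i, j), the step at which that cell was added to P.
  Insert 7 (step 1): P = [7];  Q = [1]
  Insert 2 (step 2): P = [2] / [7];  Q = [1] / [2]
  Insert 8 (step 3): P = [2, 8] / [7];  Q = [1, 3] / [2]
  Insert 6 (step 4): P = [2, 6] / [7, 8];  Q = [1, 3] / [2, 4]
  Insert 9 (step 5): P = [2, 6, 9] / [7, 8];  Q = [1, 3, 5] / [2, 4]
  Insert 4 (step 6): P = [2, 4, 9] / [6, 8] / [7];  Q = [1, 3, 5] / [2, 4] / [6]
  Insert 1 (step 7): P = [1, 4, 9] / [2, 8] / [6] / [7];  Q = [1, 3, 5] / [2, 4] / [6] / [7]
  Insert 3 (step 8): P = [1, 3, 9] / [2, 4] / [6, 8] / [7];  Q = [1, 3, 5] / [2, 4] / [6, 8] / [7]
  Insert 5 (step 9): P = [1, 3, 5] / [2, 4, 9] / [6, 8] / [7];  Q = [1, 3, 5] / [2, 4, 9] / [6, 8] / [7]
Final shape: (3, 3, 2, 1).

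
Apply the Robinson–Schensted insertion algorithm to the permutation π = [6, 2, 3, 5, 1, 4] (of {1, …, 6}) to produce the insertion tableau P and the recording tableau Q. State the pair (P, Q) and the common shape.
P = [1, 3, 4] / [2, 5] / [6];  Q = [1, 3, 4] / [2, 6] / [5];  common shape = (3, 2, 1)

Row-insert the values π_1, π_2, … into P one at a time, bumping the leftmost entry strictly greater than the inserted value down to the next row. The recording tableau Q records, in position (i, j), the step at which that cell was added to P.
  Insert 6 (step 1): P = [6];  Q = [1]
  Insert 2 (step 2): P = [2] / [6];  Q = [1] / [2]
  Insert 3 (step 3): P = [2, 3] / [6];  Q = [1, 3] / [2]
  Insert 5 (step 4): P = [2, 3, 5] / [6];  Q = [1, 3, 4] / [2]
  Insert 1 (step 5): P = [1, 3, 5] / [2] / [6];  Q = [1, 3, 4] / [2] / [5]
  Insert 4 (step 6): P = [1, 3, 4] / [2, 5] / [6];  Q = [1, 3, 4] / [2, 6] / [5]
Final shape: (3, 2, 1).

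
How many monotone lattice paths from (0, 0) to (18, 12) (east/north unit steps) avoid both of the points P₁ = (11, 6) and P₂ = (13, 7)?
Number of paths = 55077225

Inclusion–exclusion. Total paths: C(30, 18) = 86493225. Through P₁: C(17, 11)·C(13, 7) = 21237216. Through P₂: C(20, 13)·C(10, 5) = 19535040. Since P₁ is strictly southwest of P₂, a monotone path through both must visit P₁ then P₂; paths through both = C(17, 11)·C(3, 2)·C(10, 5) = 9356256. Avoid both = 86493225 − 21237216 − 19535040 + 9356256 = 55077225.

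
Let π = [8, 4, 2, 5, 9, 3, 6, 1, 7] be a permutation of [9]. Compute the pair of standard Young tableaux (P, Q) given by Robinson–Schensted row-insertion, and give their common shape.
P = [1, 3, 6, 7] / [2, 5, 9] / [4] / [8];  Q = [1, 4, 5, 9] / [2, 6, 7] / [3] / [8];  common shape = (4, 3, 1, 1)

Row-insert the values π_1, π_2, … into P one at a time, bumping the leftmost entry strictly greater than the inserted value down to the next row. The recording tableau Q records, in position (i, j), the step at which that cell was added to P.
  Insert 8 (step 1): P = [8];  Q = [1]
  Insert 4 (step 2): P = [4] / [8];  Q = [1] / [2]
  Insert 2 (step 3): P = [2] / [4] / [8];  Q = [1] / [2] / [3]
  Insert 5 (step 4): P = [2, 5] / [4] / [8];  Q = [1, 4] / [2] / [3]
  Insert 9 (step 5): P = [2, 5, 9] / [4] / [8];  Q = [1, 4, 5] / [2] / [3]
  Insert 3 (step 6): P = [2, 3, 9] / [4, 5] / [8];  Q = [1, 4, 5] / [2, 6] / [3]
  Insert 6 (step 7): P = [2, 3, 6] / [4, 5, 9] / [8];  Q = [1, 4, 5] / [2, 6, 7] / [3]
  Insert 1 (step 8): P = [1, 3, 6] / [2, 5, 9] / [4] / [8];  Q = [1, 4, 5] / [2, 6, 7] / [3] / [8]
  Insert 7 (step 9): P = [1, 3, 6, 7] / [2, 5, 9] / [4] / [8];  Q = [1, 4, 5, 9] / [2, 6, 7] / [3] / [8]
Final shape: (4, 3, 1, 1).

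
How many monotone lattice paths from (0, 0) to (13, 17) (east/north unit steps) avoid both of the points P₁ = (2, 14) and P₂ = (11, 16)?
Number of paths = 80622285

Inclusion–exclusion. Total paths: C(30, 13) = 119759850. Through P₁: C(16, 2)·C(14, 11) = 43680. Through P₂: C(27, 11)·C(3, 2) = 39113685. Since P₁ is strictly southwest of P₂, a monotone path through both must visit P₁ then P₂; paths through both = C(16, 2)·C(11, 9)·C(3, 2) = 19800. Avoid both = 119759850 − 43680 − 39113685 + 19800 = 80622285.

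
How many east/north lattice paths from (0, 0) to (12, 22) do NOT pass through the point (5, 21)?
Number of paths = 547827800

Total paths from (0, 0) to (12, 22): C(34, 12) = 548354040. Paths through (5, 21): (paths (0, 0) → (5, 21)) × (paths (5, 21) → (12, 22)) = C(26, 5) · C(8, 7) = 65780 · 8 = 526240. Avoidance count = 548354040 − 526240 = 547827800.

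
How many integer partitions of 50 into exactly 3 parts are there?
p(50, 3 parts) = 208

Partitions of n into exactly k parts are in bijection with partitions of n − k into at most k parts (subtract 1 from each part). So p(50, exactly 3) = p(47, parts ≤ 3). Computing via the recurrence p(m, j) = p(m, j−1) + p(m−j, j) gives 208.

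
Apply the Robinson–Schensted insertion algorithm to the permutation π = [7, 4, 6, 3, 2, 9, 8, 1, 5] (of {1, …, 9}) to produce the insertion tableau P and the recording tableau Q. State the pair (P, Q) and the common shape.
P = [1, 5, 8] / [2, 6] / [3, 9] / [4] / [7];  Q = [1, 3, 6] / [2, 7] / [4, 9] / [5] / [8];  common shape = (3, 2, 2, 1, 1)

Row-insert the values π_1, π_2, … into P one at a time, bumping the leftmost entry strictly greater than the inserted value down to the next row. The recording tableau Q records, in position (i, j), the step at which that cell was added to P.
  Insert 7 (step 1): P = [7];  Q = [1]
  Insert 4 (step 2): P = [4] / [7];  Q = [1] / [2]
  Insert 6 (step 3): P = [4, 6] / [7];  Q = [1, 3] / [2]
  Insert 3 (step 4): P = [3, 6] / [4] / [7];  Q = [1, 3] / [2] / [4]
  Insert 2 (step 5): P = [2, 6] / [3] / [4] / [7];  Q = [1, 3] / [2] / [4] / [5]
  Insert 9 (step 6): P = [2, 6, 9] / [3] / [4] / [7];  Q = [1, 3, 6] / [2] / [4] / [5]
  Insert 8 (step 7): P = [2, 6, 8] / [3, 9] / [4] / [7];  Q = [1, 3, 6] / [2, 7] / [4] / [5]
  Insert 1 (step 8): P = [1, 6, 8] / [2, 9] / [3] / [4] / [7];  Q = [1, 3, 6] / [2, 7] / [4] / [5] / [8]
  Insert 5 (step 9): P = [1, 5, 8] / [2, 6] / [3, 9] / [4] / [7];  Q = [1, 3, 6] / [2, 7] / [4, 9] / [5] / [8]
Final shape: (3, 2, 2, 1, 1).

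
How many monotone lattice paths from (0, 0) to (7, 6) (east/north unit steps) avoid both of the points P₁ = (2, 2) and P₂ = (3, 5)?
Number of paths = 800

Inclusion–exclusion. Total paths: C(13, 7) = 1716. Through P₁: C(4, 2)·C(9, 5) = 756. Through P₂: C(8, 3)·C(5, 4) = 280. Since P₁ is strictly southwest of P₂, a monotone path through both must visit P₁ then P₂; paths through both = C(4, 2)·C(4, 1)·C(5, 4) = 120. Avoid both = 1716 − 756 − 280 + 120 = 800.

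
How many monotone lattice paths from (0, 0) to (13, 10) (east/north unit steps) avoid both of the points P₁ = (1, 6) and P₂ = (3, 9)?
Number of paths = 1129676

Inclusion–exclusion. Total paths: C(23, 13) = 1144066. Through P₁: C(7, 1)·C(16, 12) = 12740. Through P₂: C(12, 3)·C(11, 10) = 2420. Since P₁ is strictly southwest of P₂, a monotone path through both must visit P₁ then P₂; paths through both = C(7, 1)·C(5, 2)·C(11, 10) = 770. Avoid both = 1144066 − 12740 − 2420 + 770 = 1129676.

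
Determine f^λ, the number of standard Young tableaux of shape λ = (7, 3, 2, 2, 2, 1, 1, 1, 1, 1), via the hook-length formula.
# SYT of shape (7, 3, 2, 2, 2, 1, 1, 1, 1, 1) = 111105540

Hook-length formula: f^λ = n! / Π hook(c), product over all cells c of the Young diagram. For λ = (7, 3, 2, 2, 2, 1, 1, 1, 1, 1), n = 21 boxes. Hook lengths by row (left-to-right, top-to-bottom): [16, 10, 6, 4, 3, 2, 1]; [11, 5, 1]; [9, 3]; [8, 2]; [7, 1]; [5]; [4]; [3]; [2]; [1]. Product of hooks = 459841536000. So f^λ = 21! / 459841536000 = 51090942171709440000 / 459841536000 = 111105540.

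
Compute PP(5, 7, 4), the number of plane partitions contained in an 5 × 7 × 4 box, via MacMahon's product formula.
PP(5, 7, 4) = 868489479

Evaluate the triple product over i = 1..5, j = 1..7, k = 1..4. The factors are (2/1) · (3/2) · (4/3) · (5/4) · (3/2) · (4/3) · (5/4) · (6/5) · … (140 factors total). The numerators and denominators telescope so the product is an integer; carrying out the multiplication exactly gives PP(5, 7, 4) = 868489479.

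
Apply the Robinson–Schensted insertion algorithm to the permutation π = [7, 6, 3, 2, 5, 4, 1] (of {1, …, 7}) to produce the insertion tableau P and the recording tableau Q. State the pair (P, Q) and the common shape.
P = [1, 4] / [2, 5] / [3] / [6] / [7];  Q = [1, 5] / [2, 6] / [3] / [4] / [7];  common shape = (2, 2, 1, 1, 1)

Row-insert the values π_1, π_2, … into P one at a time, bumping the leftmost entry strictly greater than the inserted value down to the next row. The recording tableau Q records, in position (i, j), the step at which that cell was added to P.
  Insert 7 (step 1): P = [7];  Q = [1]
  Insert 6 (step 2): P = [6] / [7];  Q = [1] / [2]
  Insert 3 (step 3): P = [3] / [6] / [7];  Q = [1] / [2] / [3]
  Insert 2 (step 4): P = [2] / [3] / [6] / [7];  Q = [1] / [2] / [3] / [4]
  Insert 5 (step 5): P = [2, 5] / [3] / [6] / [7];  Q = [1, 5] / [2] / [3] / [4]
  Insert 4 (step 6): P = [2, 4] / [3, 5] / [6] / [7];  Q = [1, 5] / [2, 6] / [3] / [4]
  Insert 1 (step 7): P = [1, 4] / [2, 5] / [3] / [6] / [7];  Q = [1, 5] / [2, 6] / [3] / [4] / [7]
Final shape: (2, 2, 1, 1, 1).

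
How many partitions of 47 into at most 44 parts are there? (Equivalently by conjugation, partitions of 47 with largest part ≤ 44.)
p(47, parts ≤ 44) = 124750

Use the recurrence p(n, m) = p(n, m−1) + p(n−m, m): either the largest part is < m (count p(n, m−1)) or the largest part is exactly m (remove one copy of m, count p(n−m, m)). With p(0, ·) = 1 this gives p(47, parts ≤ 44) = 124750. (By conjugating Young diagrams, this also counts partitions of 47 into at most 44 parts.)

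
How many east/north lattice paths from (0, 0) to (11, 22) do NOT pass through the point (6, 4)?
Number of paths = 186470430

Total paths from (0, 0) to (11, 22): C(33, 11) = 193536720. Paths through (6, 4): (paths (0, 0) → (6, 4)) × (paths (6, 4) → (11, 22)) = C(10, 6) · C(23, 5) = 210 · 33649 = 7066290. Avoidance count = 193536720 − 7066290 = 186470430.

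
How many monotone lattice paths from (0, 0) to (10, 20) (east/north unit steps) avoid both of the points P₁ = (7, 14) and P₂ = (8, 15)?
Number of paths = 14864661

Inclusion–exclusion. Total paths: C(30, 10) = 30045015. Through P₁: C(21, 7)·C(9, 3) = 9767520. Through P₂: C(23, 8)·C(7, 2) = 10296594. Since P₁ is strictly southwest of P₂, a monotone path through both must visit P₁ then P₂; paths through both = C(21, 7)·C(2, 1)·C(7, 2) = 4883760. Avoid both = 30045015 − 9767520 − 10296594 + 4883760 = 14864661.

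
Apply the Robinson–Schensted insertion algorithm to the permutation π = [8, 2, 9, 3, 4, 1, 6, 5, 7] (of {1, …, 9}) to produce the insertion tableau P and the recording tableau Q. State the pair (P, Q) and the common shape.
P = [1, 3, 4, 5, 7] / [2, 6] / [8, 9];  Q = [1, 3, 5, 7, 9] / [2, 4] / [6, 8];  common shape = (5, 2, 2)

Row-insert the values π_1, π_2, … into P one at a time, bumping the leftmost entry strictly greater than the inserted value down to the next row. The recording tableau Q records, in position (i, j), the step at which that cell was added to P.
  Insert 8 (step 1): P = [8];  Q = [1]
  Insert 2 (step 2): P = [2] / [8];  Q = [1] / [2]
  Insert 9 (step 3): P = [2, 9] / [8];  Q = [1, 3] / [2]
  Insert 3 (step 4): P = [2, 3] / [8, 9];  Q = [1, 3] / [2, 4]
  Insert 4 (step 5): P = [2, 3, 4] / [8, 9];  Q = [1, 3, 5] / [2, 4]
  Insert 1 (step 6): P = [1, 3, 4] / [2, 9] / [8];  Q = [1, 3, 5] / [2, 4] / [6]
  Insert 6 (step 7): P = [1, 3, 4, 6] / [2, 9] / [8];  Q = [1, 3, 5, 7] / [2, 4] / [6]
  Insert 5 (step 8): P = [1, 3, 4, 5] / [2, 6] / [8, 9];  Q = [1, 3, 5, 7] / [2, 4] / [6, 8]
  Insert 7 (step 9): P = [1, 3, 4, 5, 7] / [2, 6] / [8, 9];  Q = [1, 3, 5, 7, 9] / [2, 4] / [6, 8]
Final shape: (5, 2, 2).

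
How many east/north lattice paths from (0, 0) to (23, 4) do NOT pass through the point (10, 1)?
Number of paths = 11390

Total paths from (0, 0) to (23, 4): C(27, 23) = 17550. Paths through (10, 1): (paths (0, 0) → (10, 1)) × (paths (10, 1) → (23, 4)) = C(11, 10) · C(16, 13) = 11 · 560 = 6160. Avoidance count = 17550 − 6160 = 11390.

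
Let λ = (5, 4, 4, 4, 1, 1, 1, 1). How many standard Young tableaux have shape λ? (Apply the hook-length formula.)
# SYT of shape (5, 4, 4, 4, 1, 1, 1, 1) = 135795660

Hook-length formula: f^λ = n! / Π hook(c), product over all cells c of the Young diagram. For λ = (5, 4, 4, 4, 1, 1, 1, 1), n = 21 boxes. Hook lengths by row (left-to-right, top-to-bottom): [12, 7, 6, 5, 1]; [10, 5, 4, 3]; [9, 4, 3, 2]; [8, 3, 2, 1]; [4]; [3]; [2]; [1]. Product of hooks = 376233984000. So f^λ = 21! / 376233984000 = 51090942171709440000 / 376233984000 = 135795660.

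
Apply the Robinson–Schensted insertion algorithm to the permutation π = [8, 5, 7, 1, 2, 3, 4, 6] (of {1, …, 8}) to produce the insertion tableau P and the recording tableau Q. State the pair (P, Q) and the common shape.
P = [1, 2, 3, 4, 6] / [5, 7] / [8];  Q = [1, 3, 6, 7, 8] / [2, 5] / [4];  common shape = (5, 2, 1)

Row-insert the values π_1, π_2, … into P one at a time, bumping the leftmost entry strictly greater than the inserted value down to the next row. The recording tableau Q records, in position (i, j), the step at which that cell was added to P.
  Insert 8 (step 1): P = [8];  Q = [1]
  Insert 5 (step 2): P = [5] / [8];  Q = [1] / [2]
  Insert 7 (step 3): P = [5, 7] / [8];  Q = [1, 3] / [2]
  Insert 1 (step 4): P = [1, 7] / [5] / [8];  Q = [1, 3] / [2] / [4]
  Insert 2 (step 5): P = [1, 2] / [5, 7] / [8];  Q = [1, 3] / [2, 5] / [4]
  Insert 3 (step 6): P = [1, 2, 3] / [5, 7] / [8];  Q = [1, 3, 6] / [2, 5] / [4]
  Insert 4 (step 7): P = [1, 2, 3, 4] / [5, 7] / [8];  Q = [1, 3, 6, 7] / [2, 5] / [4]
  Insert 6 (step 8): P = [1, 2, 3, 4, 6] / [5, 7] / [8];  Q = [1, 3, 6, 7, 8] / [2, 5] / [4]
Final shape: (5, 2, 1).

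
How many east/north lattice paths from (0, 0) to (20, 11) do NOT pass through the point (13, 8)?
Number of paths = 60253515

Total paths from (0, 0) to (20, 11): C(31, 20) = 84672315. Paths through (13, 8): (paths (0, 0) → (13, 8)) × (paths (13, 8) → (20, 11)) = C(21, 13) · C(10, 7) = 203490 · 120 = 24418800. Avoidance count = 84672315 − 24418800 = 60253515.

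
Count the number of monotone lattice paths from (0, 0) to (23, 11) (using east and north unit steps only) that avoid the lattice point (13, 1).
Number of paths = 283511176

Total paths from (0, 0) to (23, 11): C(34, 23) = 286097760. Paths through (13, 1): (paths (0, 0) → (13, 1)) × (paths (13, 1) → (23, 11)) = C(14, 13) · C(20, 10) = 14 · 184756 = 2586584. Avoidance count = 286097760 − 2586584 = 283511176.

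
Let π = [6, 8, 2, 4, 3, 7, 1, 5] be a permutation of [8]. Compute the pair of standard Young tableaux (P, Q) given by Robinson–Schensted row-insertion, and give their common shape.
P = [1, 3, 5] / [2, 7] / [4, 8] / [6];  Q = [1, 2, 6] / [3, 4] / [5, 8] / [7];  common shape = (3, 2, 2, 1)

Row-insert the values π_1, π_2, … into P one at a time, bumping the leftmost entry strictly greater than the inserted value down to the next row. The recording tableau Q records, in position (i, j), the step at which that cell was added to P.
  Insert 6 (step 1): P = [6];  Q = [1]
  Insert 8 (step 2): P = [6, 8];  Q = [1, 2]
  Insert 2 (step 3): P = [2, 8] / [6];  Q = [1, 2] / [3]
  Insert 4 (step 4): P = [2, 4] / [6, 8];  Q = [1, 2] / [3, 4]
  Insert 3 (step 5): P = [2, 3] / [4, 8] / [6];  Q = [1, 2] / [3, 4] / [5]
  Insert 7 (step 6): P = [2, 3, 7] / [4, 8] / [6];  Q = [1, 2, 6] / [3, 4] / [5]
  Insert 1 (step 7): P = [1, 3, 7] / [2, 8] / [4] / [6];  Q = [1, 2, 6] / [3, 4] / [5] / [7]
  Insert 5 (step 8): P = [1, 3, 5] / [2, 7] / [4, 8] / [6];  Q = [1, 2, 6] / [3, 4] / [5, 8] / [7]
Final shape: (3, 2, 2, 1).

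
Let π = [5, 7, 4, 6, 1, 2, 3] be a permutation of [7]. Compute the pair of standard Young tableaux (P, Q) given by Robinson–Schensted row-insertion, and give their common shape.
P = [1, 2, 3] / [4, 6] / [5, 7];  Q = [1, 2, 7] / [3, 4] / [5, 6];  common shape = (3, 2, 2)

Row-insert the values π_1, π_2, … into P one at a time, bumping the leftmost entry strictly greater than the inserted value down to the next row. The recording tableau Q records, in position (i, j), the step at which that cell was added to P.
  Insert 5 (step 1): P = [5];  Q = [1]
  Insert 7 (step 2): P = [5, 7];  Q = [1, 2]
  Insert 4 (step 3): P = [4, 7] / [5];  Q = [1, 2] / [3]
  Insert 6 (step 4): P = [4, 6] / [5, 7];  Q = [1, 2] / [3, 4]
  Insert 1 (step 5): P = [1, 6] / [4, 7] / [5];  Q = [1, 2] / [3, 4] / [5]
  Insert 2 (step 6): P = [1, 2] / [4, 6] / [5, 7];  Q = [1, 2] / [3, 4] / [5, 6]
  Insert 3 (step 7): P = [1, 2, 3] / [4, 6] / [5, 7];  Q = [1, 2, 7] / [3, 4] / [5, 6]
Final shape: (3, 2, 2).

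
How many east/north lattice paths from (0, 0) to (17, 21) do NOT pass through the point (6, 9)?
Number of paths = 22013992990

Total paths from (0, 0) to (17, 21): C(38, 17) = 28781143380. Paths through (6, 9): (paths (0, 0) → (6, 9)) × (paths (6, 9) → (17, 21)) = C(15, 6) · C(23, 11) = 5005 · 1352078 = 6767150390. Avoidance count = 28781143380 − 6767150390 = 22013992990.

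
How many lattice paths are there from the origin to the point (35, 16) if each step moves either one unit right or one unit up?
Number of paths = 7174519270695

A monotone lattice path from (0, 0) to (35, 16) consists of 35 east steps and 16 north steps in some order, so it is determined by which 35 of the 51 steps are east. The count is C(51, 35) = 7174519270695.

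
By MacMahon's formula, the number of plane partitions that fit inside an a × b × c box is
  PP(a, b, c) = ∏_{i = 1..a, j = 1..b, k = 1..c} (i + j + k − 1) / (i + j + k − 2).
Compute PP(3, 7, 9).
PP(3, 7, 9) = 24584605760

Evaluate the triple product over i = 1..3, j = 1..7, k = 1..9. The factors are (2/1) · (3/2) · (4/3) · (5/4) · (6/5) · (7/6) · (8/7) · (9/8) · … (189 factors total). The numerators and denominators telescope so the product is an integer; carrying out the multiplication exactly gives PP(3, 7, 9) = 24584605760.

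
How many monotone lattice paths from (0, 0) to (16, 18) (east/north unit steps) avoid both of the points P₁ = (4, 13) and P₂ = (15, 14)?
Number of paths = 1801582990

Inclusion–exclusion. Total paths: C(34, 16) = 2203961430. Through P₁: C(17, 4)·C(17, 12) = 14727440. Through P₂: C(29, 15)·C(5, 1) = 387793800. Since P₁ is strictly southwest of P₂, a monotone path through both must visit P₁ then P₂; paths through both = C(17, 4)·C(12, 11)·C(5, 1) = 142800. Avoid both = 2203961430 − 14727440 − 387793800 + 142800 = 1801582990.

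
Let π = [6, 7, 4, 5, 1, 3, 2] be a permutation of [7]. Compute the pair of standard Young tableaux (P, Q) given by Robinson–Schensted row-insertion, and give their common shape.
P = [1, 2] / [3, 5] / [4, 7] / [6];  Q = [1, 2] / [3, 4] / [5, 6] / [7];  common shape = (2, 2, 2, 1)

Row-insert the values π_1, π_2, … into P one at a time, bumping the leftmost entry strictly greater than the inserted value down to the next row. The recording tableau Q records, in position (i, j), the step at which that cell was added to P.
  Insert 6 (step 1): P = [6];  Q = [1]
  Insert 7 (step 2): P = [6, 7];  Q = [1, 2]
  Insert 4 (step 3): P = [4, 7] / [6];  Q = [1, 2] / [3]
  Insert 5 (step 4): P = [4, 5] / [6, 7];  Q = [1, 2] / [3, 4]
  Insert 1 (step 5): P = [1, 5] / [4, 7] / [6];  Q = [1, 2] / [3, 4] / [5]
  Insert 3 (step 6): P = [1, 3] / [4, 5] / [6, 7];  Q = [1, 2] / [3, 4] / [5, 6]
  Insert 2 (step 7): P = [1, 2] / [3, 5] / [4, 7] / [6];  Q = [1, 2] / [3, 4] / [5, 6] / [7]
Final shape: (2, 2, 2, 1).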